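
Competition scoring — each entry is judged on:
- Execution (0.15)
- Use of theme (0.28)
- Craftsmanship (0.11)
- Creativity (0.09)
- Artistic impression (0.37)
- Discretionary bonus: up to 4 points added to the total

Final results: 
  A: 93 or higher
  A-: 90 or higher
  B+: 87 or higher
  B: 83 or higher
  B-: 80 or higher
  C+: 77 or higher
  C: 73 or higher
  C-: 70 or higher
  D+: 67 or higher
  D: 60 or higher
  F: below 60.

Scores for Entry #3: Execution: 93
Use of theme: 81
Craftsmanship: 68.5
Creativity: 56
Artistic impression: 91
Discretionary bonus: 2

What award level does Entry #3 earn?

Weighted total:
  Execution 93 × 0.15 = 13.95
  Use of theme 81 × 0.28 = 22.68
  Craftsmanship 68.5 × 0.11 = 7.535
  Creativity 56 × 0.09 = 5.04
  Artistic impression 91 × 0.37 = 33.67
Sum = 82.875
Discretionary bonus: 82.875 + 2 = 84.875
84.875 is ≥ 83 and < 87 → B

B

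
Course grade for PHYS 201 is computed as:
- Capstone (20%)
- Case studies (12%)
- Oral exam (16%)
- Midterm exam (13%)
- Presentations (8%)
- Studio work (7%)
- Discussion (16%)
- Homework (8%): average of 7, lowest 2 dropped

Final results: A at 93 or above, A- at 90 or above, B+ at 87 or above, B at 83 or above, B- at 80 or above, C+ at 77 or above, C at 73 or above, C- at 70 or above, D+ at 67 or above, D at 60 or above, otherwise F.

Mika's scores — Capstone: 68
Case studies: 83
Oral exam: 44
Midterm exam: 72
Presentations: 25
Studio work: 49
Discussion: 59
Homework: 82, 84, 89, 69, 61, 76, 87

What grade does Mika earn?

D

Homework: drop 61, 69 → average of remaining 5 = 418/5 = 83.6
Weighted total:
  Capstone 68 × 0.2 = 13.6
  Case studies 83 × 0.12 = 9.96
  Oral exam 44 × 0.16 = 7.04
  Midterm exam 72 × 0.13 = 9.36
  Presentations 25 × 0.08 = 2
  Studio work 49 × 0.07 = 3.43
  Discussion 59 × 0.16 = 9.44
  Homework 83.6 × 0.08 = 6.688
Sum = 61.518
61.518 is ≥ 60 and < 67 → D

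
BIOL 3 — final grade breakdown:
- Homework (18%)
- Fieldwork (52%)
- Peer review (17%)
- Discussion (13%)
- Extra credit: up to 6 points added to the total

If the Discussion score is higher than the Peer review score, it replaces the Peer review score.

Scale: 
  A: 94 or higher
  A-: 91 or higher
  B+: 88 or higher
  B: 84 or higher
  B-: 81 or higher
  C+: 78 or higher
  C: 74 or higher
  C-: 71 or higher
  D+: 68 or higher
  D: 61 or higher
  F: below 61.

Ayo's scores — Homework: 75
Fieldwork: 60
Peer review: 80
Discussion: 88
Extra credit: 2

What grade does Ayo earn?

Discussion (88) > Peer review (80), so Peer review counts as 88.
Weighted total:
  Homework 75 × 0.18 = 13.5
  Fieldwork 60 × 0.52 = 31.2
  Peer review 88 × 0.17 = 14.96
  Discussion 88 × 0.13 = 11.44
Sum = 71.1
Extra credit: 71.1 + 2 = 73.1
73.1 is ≥ 71 and < 74 → C-

C-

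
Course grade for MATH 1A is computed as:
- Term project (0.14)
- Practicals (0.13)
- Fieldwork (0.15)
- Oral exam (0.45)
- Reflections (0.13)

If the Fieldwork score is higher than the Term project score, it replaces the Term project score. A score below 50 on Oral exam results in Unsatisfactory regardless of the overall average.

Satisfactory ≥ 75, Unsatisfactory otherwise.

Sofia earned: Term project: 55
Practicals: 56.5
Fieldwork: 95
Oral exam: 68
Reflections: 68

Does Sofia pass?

Unsatisfactory

Fieldwork (95) > Term project (55), so Term project counts as 95.
Oral exam score 68 ≥ 50: minimum met.
Weighted total:
  Term project 95 × 0.14 = 13.3
  Practicals 56.5 × 0.13 = 7.345
  Fieldwork 95 × 0.15 = 14.25
  Oral exam 68 × 0.45 = 30.6
  Reflections 68 × 0.13 = 8.84
Sum = 74.335
74.335 < 75 → Unsatisfactory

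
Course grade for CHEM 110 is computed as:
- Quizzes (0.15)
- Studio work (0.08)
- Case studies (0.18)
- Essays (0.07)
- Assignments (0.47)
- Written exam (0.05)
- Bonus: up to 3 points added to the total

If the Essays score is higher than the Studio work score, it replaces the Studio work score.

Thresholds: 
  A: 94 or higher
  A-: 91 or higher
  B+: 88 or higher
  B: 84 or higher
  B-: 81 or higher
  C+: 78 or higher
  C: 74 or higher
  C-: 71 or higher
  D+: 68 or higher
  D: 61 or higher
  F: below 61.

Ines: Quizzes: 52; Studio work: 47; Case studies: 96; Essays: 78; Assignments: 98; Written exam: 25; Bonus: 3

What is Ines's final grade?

Essays (78) > Studio work (47), so Studio work counts as 78.
Weighted total:
  Quizzes 52 × 0.15 = 7.8
  Studio work 78 × 0.08 = 6.24
  Case studies 96 × 0.18 = 17.28
  Essays 78 × 0.07 = 5.46
  Assignments 98 × 0.47 = 46.06
  Written exam 25 × 0.05 = 1.25
Sum = 84.09
Bonus: 84.09 + 3 = 87.09
87.09 is ≥ 84 and < 88 → B

B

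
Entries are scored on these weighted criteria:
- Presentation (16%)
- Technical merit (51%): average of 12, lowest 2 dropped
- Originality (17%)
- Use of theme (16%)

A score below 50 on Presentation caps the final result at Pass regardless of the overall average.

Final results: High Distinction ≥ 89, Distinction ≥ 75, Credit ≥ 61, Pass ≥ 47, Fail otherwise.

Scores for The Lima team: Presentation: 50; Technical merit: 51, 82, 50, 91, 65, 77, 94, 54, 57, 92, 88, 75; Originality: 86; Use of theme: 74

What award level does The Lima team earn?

Credit

Technical merit: drop 50, 51 → average of remaining 10 = 775/10 = 77.5
Presentation score 50 ≥ 50: minimum met.
Weighted total:
  Presentation 50 × 0.16 = 8
  Technical merit 77.5 × 0.51 = 39.525
  Originality 86 × 0.17 = 14.62
  Use of theme 74 × 0.16 = 11.84
Sum = 73.985
73.985 is ≥ 61 and < 75 → Credit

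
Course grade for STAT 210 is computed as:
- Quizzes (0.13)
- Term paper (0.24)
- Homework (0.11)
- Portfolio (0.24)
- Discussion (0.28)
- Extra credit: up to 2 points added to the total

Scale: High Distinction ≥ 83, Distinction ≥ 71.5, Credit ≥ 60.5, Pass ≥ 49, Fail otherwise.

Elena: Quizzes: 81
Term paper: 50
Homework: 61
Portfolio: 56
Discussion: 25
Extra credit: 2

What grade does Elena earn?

Weighted total:
  Quizzes 81 × 0.13 = 10.53
  Term paper 50 × 0.24 = 12
  Homework 61 × 0.11 = 6.71
  Portfolio 56 × 0.24 = 13.44
  Discussion 25 × 0.28 = 7
Sum = 49.68
Extra credit: 49.68 + 2 = 51.68
51.68 is ≥ 49 and < 60.5 → Pass

Pass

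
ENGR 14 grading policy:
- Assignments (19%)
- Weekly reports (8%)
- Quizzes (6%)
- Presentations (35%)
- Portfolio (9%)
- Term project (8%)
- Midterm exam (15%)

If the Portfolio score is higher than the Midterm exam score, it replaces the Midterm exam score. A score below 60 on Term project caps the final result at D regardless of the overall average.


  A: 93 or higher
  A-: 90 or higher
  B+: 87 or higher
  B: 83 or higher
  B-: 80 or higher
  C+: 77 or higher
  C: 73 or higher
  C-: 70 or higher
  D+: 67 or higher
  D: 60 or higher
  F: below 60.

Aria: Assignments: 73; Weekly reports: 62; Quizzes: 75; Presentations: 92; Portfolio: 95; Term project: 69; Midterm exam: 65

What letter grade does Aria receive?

B

Portfolio (95) > Midterm exam (65), so Midterm exam counts as 95.
Term project score 69 ≥ 60: minimum met.
Weighted total:
  Assignments 73 × 0.19 = 13.87
  Weekly reports 62 × 0.08 = 4.96
  Quizzes 75 × 0.06 = 4.5
  Presentations 92 × 0.35 = 32.2
  Portfolio 95 × 0.09 = 8.55
  Term project 69 × 0.08 = 5.52
  Midterm exam 95 × 0.15 = 14.25
Sum = 83.85
83.85 is ≥ 83 and < 87 → B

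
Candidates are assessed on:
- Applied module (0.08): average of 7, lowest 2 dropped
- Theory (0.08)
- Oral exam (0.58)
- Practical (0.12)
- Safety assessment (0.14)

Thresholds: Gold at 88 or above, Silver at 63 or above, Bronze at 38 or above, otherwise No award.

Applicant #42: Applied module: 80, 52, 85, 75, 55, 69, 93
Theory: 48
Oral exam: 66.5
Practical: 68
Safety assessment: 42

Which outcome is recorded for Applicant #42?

Applied module: drop 52, 55 → average of remaining 5 = 402/5 = 80.4
Weighted total:
  Applied module 80.4 × 0.08 = 6.432
  Theory 48 × 0.08 = 3.84
  Oral exam 66.5 × 0.58 = 38.57
  Practical 68 × 0.12 = 8.16
  Safety assessment 42 × 0.14 = 5.88
Sum = 62.882
62.882 is ≥ 38 and < 63 → Bronze

Bronze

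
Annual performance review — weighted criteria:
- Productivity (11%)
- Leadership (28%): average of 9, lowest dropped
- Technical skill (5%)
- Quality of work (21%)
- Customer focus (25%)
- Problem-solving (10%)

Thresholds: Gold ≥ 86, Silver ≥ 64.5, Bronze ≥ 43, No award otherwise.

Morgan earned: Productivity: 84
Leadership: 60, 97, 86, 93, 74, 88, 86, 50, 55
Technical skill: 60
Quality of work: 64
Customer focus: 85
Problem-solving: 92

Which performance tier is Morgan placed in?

Leadership: drop 50 → average of remaining 8 = 639/8 = 79.875
Weighted total:
  Productivity 84 × 0.11 = 9.24
  Leadership 79.875 × 0.28 = 22.365
  Technical skill 60 × 0.05 = 3
  Quality of work 64 × 0.21 = 13.44
  Customer focus 85 × 0.25 = 21.25
  Problem-solving 92 × 0.1 = 9.2
Sum = 78.495
78.495 is ≥ 64.5 and < 86 → Silver

Silver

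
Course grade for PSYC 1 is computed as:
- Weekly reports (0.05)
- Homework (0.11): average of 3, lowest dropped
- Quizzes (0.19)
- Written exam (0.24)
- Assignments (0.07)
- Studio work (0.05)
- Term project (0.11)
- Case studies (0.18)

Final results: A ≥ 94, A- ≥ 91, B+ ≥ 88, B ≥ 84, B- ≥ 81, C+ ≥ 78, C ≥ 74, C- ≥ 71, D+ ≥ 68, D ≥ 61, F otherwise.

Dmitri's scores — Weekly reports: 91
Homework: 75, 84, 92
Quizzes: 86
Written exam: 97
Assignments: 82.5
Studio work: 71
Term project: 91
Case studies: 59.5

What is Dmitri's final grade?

Homework: drop 75 → average of remaining 2 = 176/2 = 88
Weighted total:
  Weekly reports 91 × 0.05 = 4.55
  Homework 88 × 0.11 = 9.68
  Quizzes 86 × 0.19 = 16.34
  Written exam 97 × 0.24 = 23.28
  Assignments 82.5 × 0.07 = 5.775
  Studio work 71 × 0.05 = 3.55
  Term project 91 × 0.11 = 10.01
  Case studies 59.5 × 0.18 = 10.71
Sum = 83.895
83.895 is ≥ 81 and < 84 → B-

B-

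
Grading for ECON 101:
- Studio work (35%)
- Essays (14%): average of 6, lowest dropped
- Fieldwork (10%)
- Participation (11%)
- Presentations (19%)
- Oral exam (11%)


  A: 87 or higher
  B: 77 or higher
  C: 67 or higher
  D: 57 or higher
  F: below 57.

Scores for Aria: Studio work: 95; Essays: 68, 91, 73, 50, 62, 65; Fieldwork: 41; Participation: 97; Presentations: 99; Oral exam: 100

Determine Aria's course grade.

A

Essays: drop 50 → average of remaining 5 = 359/5 = 71.8
Weighted total:
  Studio work 95 × 0.35 = 33.25
  Essays 71.8 × 0.14 = 10.052
  Fieldwork 41 × 0.1 = 4.1
  Participation 97 × 0.11 = 10.67
  Presentations 99 × 0.19 = 18.81
  Oral exam 100 × 0.11 = 11
Sum = 87.882
87.882 ≥ 87 → A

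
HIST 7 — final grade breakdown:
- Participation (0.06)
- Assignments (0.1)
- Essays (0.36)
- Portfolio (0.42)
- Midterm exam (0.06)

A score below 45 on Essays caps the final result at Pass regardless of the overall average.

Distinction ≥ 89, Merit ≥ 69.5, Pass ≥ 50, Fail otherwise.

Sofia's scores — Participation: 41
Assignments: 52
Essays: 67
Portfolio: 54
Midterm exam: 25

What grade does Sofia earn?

Pass

Essays score 67 ≥ 45: minimum met.
Weighted total:
  Participation 41 × 0.06 = 2.46
  Assignments 52 × 0.1 = 5.2
  Essays 67 × 0.36 = 24.12
  Portfolio 54 × 0.42 = 22.68
  Midterm exam 25 × 0.06 = 1.5
Sum = 55.96
55.96 is ≥ 50 and < 69.5 → Pass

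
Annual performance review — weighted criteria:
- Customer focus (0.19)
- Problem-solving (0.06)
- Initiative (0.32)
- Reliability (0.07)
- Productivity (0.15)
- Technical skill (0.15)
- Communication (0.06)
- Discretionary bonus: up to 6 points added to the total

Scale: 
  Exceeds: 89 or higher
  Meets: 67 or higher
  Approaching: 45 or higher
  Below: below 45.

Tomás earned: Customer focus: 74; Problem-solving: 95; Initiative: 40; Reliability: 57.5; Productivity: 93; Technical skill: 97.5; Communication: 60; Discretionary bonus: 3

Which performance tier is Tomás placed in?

Weighted total:
  Customer focus 74 × 0.19 = 14.06
  Problem-solving 95 × 0.06 = 5.7
  Initiative 40 × 0.32 = 12.8
  Reliability 57.5 × 0.07 = 4.025
  Productivity 93 × 0.15 = 13.95
  Technical skill 97.5 × 0.15 = 14.625
  Communication 60 × 0.06 = 3.6
Sum = 68.76
Discretionary bonus: 68.76 + 3 = 71.76
71.76 is ≥ 67 and < 89 → Meets

Meets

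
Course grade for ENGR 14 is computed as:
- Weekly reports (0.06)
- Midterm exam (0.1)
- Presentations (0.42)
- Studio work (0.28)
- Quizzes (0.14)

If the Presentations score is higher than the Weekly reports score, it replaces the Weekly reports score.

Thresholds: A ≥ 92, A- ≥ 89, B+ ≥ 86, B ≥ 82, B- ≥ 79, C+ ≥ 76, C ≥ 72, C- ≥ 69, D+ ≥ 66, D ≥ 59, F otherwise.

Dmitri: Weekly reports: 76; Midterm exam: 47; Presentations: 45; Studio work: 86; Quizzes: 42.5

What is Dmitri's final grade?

F

Presentations (45) ≤ Weekly reports (76), so Weekly reports stays at 76.
Weighted total:
  Weekly reports 76 × 0.06 = 4.56
  Midterm exam 47 × 0.1 = 4.7
  Presentations 45 × 0.42 = 18.9
  Studio work 86 × 0.28 = 24.08
  Quizzes 42.5 × 0.14 = 5.95
Sum = 58.19
58.19 < 59 → F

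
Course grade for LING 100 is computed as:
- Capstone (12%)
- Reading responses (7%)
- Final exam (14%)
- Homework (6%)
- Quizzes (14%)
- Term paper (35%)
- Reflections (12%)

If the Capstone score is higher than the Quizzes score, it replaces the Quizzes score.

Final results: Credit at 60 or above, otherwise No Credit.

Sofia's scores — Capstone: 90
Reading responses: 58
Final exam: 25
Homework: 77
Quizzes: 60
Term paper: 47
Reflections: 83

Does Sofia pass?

Capstone (90) > Quizzes (60), so Quizzes counts as 90.
Weighted total:
  Capstone 90 × 0.12 = 10.8
  Reading responses 58 × 0.07 = 4.06
  Final exam 25 × 0.14 = 3.5
  Homework 77 × 0.06 = 4.62
  Quizzes 90 × 0.14 = 12.6
  Term paper 47 × 0.35 = 16.45
  Reflections 83 × 0.12 = 9.96
Sum = 61.99
61.99 ≥ 60 → Credit

Credit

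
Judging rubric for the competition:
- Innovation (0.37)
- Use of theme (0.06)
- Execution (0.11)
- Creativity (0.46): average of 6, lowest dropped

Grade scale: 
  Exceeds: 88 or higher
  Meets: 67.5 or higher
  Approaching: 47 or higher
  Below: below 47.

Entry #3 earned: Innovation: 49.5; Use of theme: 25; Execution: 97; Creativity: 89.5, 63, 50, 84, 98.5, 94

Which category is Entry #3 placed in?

Meets

Creativity: drop 50 → average of remaining 5 = 429/5 = 85.8
Weighted total:
  Innovation 49.5 × 0.37 = 18.315
  Use of theme 25 × 0.06 = 1.5
  Execution 97 × 0.11 = 10.67
  Creativity 85.8 × 0.46 = 39.468
Sum = 69.953
69.953 is ≥ 67.5 and < 88 → Meets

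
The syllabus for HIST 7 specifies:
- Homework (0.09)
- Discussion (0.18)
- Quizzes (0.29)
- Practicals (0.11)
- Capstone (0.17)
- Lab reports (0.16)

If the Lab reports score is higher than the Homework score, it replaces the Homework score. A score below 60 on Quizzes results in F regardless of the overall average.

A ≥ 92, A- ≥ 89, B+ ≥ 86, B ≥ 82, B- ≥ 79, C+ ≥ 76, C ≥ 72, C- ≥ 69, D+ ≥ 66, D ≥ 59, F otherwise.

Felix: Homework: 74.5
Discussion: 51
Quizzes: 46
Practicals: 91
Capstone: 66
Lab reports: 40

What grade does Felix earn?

F

Lab reports (40) ≤ Homework (74.5), so Homework stays at 74.5.
Quizzes score 46 < 60: minimum not met.
Weighted total:
  Homework 74.5 × 0.09 = 6.705
  Discussion 51 × 0.18 = 9.18
  Quizzes 46 × 0.29 = 13.34
  Practicals 91 × 0.11 = 10.01
  Capstone 66 × 0.17 = 11.22
  Lab reports 40 × 0.16 = 6.4
Sum = 56.855
Because the Quizzes minimum was not met, the result is F.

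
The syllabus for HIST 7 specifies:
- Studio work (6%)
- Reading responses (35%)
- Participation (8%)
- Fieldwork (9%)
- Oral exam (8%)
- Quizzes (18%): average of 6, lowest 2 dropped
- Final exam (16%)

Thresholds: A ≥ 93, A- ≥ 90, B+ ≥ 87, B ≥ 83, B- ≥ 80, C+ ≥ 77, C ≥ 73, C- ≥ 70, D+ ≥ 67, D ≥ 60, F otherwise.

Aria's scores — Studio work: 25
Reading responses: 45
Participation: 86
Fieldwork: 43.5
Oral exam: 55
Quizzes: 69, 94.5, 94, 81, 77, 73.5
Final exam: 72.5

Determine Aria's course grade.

F

Quizzes: drop 69, 73.5 → average of remaining 4 = 346.5/4 = 86.625
Weighted total:
  Studio work 25 × 0.06 = 1.5
  Reading responses 45 × 0.35 = 15.75
  Participation 86 × 0.08 = 6.88
  Fieldwork 43.5 × 0.09 = 3.915
  Oral exam 55 × 0.08 = 4.4
  Quizzes 86.625 × 0.18 = 15.5925
  Final exam 72.5 × 0.16 = 11.6
Sum = 59.6375
59.6375 < 60 → F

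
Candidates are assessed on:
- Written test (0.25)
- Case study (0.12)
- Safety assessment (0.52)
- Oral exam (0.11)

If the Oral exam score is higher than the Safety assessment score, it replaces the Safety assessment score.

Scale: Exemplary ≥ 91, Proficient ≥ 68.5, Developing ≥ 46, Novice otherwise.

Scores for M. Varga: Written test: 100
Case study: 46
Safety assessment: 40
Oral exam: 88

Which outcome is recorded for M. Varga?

Proficient

Oral exam (88) > Safety assessment (40), so Safety assessment counts as 88.
Weighted total:
  Written test 100 × 0.25 = 25
  Case study 46 × 0.12 = 5.52
  Safety assessment 88 × 0.52 = 45.76
  Oral exam 88 × 0.11 = 9.68
Sum = 85.96
85.96 is ≥ 68.5 and < 91 → Proficient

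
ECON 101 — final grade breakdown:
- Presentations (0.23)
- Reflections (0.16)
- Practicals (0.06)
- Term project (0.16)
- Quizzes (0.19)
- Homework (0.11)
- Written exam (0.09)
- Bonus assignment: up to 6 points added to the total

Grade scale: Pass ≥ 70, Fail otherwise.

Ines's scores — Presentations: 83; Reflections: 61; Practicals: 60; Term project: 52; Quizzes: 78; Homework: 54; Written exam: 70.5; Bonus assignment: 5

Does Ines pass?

Pass

Weighted total:
  Presentations 83 × 0.23 = 19.09
  Reflections 61 × 0.16 = 9.76
  Practicals 60 × 0.06 = 3.6
  Term project 52 × 0.16 = 8.32
  Quizzes 78 × 0.19 = 14.82
  Homework 54 × 0.11 = 5.94
  Written exam 70.5 × 0.09 = 6.345
Sum = 67.875
Bonus assignment: 67.875 + 5 = 72.875
72.875 ≥ 70 → Pass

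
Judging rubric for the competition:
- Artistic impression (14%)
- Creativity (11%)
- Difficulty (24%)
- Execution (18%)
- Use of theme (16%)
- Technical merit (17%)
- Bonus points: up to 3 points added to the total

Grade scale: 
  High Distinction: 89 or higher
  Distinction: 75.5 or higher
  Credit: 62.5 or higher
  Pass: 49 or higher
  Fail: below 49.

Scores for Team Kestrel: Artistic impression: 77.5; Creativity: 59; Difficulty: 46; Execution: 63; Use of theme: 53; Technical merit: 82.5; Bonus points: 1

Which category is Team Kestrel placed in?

Weighted total:
  Artistic impression 77.5 × 0.14 = 10.85
  Creativity 59 × 0.11 = 6.49
  Difficulty 46 × 0.24 = 11.04
  Execution 63 × 0.18 = 11.34
  Use of theme 53 × 0.16 = 8.48
  Technical merit 82.5 × 0.17 = 14.025
Sum = 62.225
Bonus points: 62.225 + 1 = 63.225
63.225 is ≥ 62.5 and < 75.5 → Credit

Credit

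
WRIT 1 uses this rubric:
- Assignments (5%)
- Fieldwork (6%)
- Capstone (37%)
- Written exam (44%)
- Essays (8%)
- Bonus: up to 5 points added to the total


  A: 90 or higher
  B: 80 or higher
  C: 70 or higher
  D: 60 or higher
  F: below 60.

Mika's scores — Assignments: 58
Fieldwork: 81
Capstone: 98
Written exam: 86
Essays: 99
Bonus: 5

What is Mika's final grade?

Weighted total:
  Assignments 58 × 0.05 = 2.9
  Fieldwork 81 × 0.06 = 4.86
  Capstone 98 × 0.37 = 36.26
  Written exam 86 × 0.44 = 37.84
  Essays 99 × 0.08 = 7.92
Sum = 89.78
Bonus: 89.78 + 5 = 94.78
94.78 ≥ 90 → A

A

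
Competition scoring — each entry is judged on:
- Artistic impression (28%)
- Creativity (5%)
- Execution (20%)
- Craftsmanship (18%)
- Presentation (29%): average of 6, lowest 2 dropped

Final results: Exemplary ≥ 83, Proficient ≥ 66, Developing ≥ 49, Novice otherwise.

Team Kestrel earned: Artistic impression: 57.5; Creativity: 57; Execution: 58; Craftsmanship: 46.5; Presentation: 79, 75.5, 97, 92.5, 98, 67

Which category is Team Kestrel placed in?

Presentation: drop 67, 75.5 → average of remaining 4 = 366.5/4 = 91.625
Weighted total:
  Artistic impression 57.5 × 0.28 = 16.1
  Creativity 57 × 0.05 = 2.85
  Execution 58 × 0.2 = 11.6
  Craftsmanship 46.5 × 0.18 = 8.37
  Presentation 91.625 × 0.29 = 26.57125
Sum = 65.49125
65.49125 is ≥ 49 and < 66 → Developing

Developing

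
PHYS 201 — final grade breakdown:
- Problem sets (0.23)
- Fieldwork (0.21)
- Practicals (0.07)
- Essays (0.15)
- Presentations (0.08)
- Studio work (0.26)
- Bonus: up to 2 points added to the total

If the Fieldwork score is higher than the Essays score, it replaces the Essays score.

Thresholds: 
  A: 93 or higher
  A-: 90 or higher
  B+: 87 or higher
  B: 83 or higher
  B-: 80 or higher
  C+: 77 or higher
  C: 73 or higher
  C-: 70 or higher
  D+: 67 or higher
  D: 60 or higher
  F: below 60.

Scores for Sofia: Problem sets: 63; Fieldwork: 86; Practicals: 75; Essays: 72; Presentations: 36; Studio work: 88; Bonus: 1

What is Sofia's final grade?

C+

Fieldwork (86) > Essays (72), so Essays counts as 86.
Weighted total:
  Problem sets 63 × 0.23 = 14.49
  Fieldwork 86 × 0.21 = 18.06
  Practicals 75 × 0.07 = 5.25
  Essays 86 × 0.15 = 12.9
  Presentations 36 × 0.08 = 2.88
  Studio work 88 × 0.26 = 22.88
Sum = 76.46
Bonus: 76.46 + 1 = 77.46
77.46 is ≥ 77 and < 80 → C+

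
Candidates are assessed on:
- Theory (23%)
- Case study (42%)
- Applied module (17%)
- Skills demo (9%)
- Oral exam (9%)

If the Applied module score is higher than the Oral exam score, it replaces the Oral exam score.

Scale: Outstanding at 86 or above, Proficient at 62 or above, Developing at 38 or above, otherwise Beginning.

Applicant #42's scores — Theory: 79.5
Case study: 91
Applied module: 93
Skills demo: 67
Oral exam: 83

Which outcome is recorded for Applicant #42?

Outstanding

Applied module (93) > Oral exam (83), so Oral exam counts as 93.
Weighted total:
  Theory 79.5 × 0.23 = 18.285
  Case study 91 × 0.42 = 38.22
  Applied module 93 × 0.17 = 15.81
  Skills demo 67 × 0.09 = 6.03
  Oral exam 93 × 0.09 = 8.37
Sum = 86.715
86.715 ≥ 86 → Outstanding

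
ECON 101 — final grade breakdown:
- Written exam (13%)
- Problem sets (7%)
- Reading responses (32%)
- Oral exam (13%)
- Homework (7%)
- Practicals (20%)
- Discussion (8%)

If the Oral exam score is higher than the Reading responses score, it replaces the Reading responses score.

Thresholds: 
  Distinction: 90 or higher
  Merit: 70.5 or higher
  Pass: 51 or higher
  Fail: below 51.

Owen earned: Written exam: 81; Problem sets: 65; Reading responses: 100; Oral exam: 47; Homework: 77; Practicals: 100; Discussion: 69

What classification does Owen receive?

Merit

Oral exam (47) ≤ Reading responses (100), so Reading responses stays at 100.
Weighted total:
  Written exam 81 × 0.13 = 10.53
  Problem sets 65 × 0.07 = 4.55
  Reading responses 100 × 0.32 = 32
  Oral exam 47 × 0.13 = 6.11
  Homework 77 × 0.07 = 5.39
  Practicals 100 × 0.2 = 20
  Discussion 69 × 0.08 = 5.52
Sum = 84.1
84.1 is ≥ 70.5 and < 90 → Merit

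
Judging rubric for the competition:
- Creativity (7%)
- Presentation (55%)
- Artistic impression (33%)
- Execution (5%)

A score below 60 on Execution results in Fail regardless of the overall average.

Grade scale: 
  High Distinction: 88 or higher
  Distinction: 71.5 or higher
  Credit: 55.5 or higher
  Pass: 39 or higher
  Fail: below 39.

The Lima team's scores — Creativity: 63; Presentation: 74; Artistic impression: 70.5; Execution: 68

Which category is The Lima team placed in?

Execution score 68 ≥ 60: minimum met.
Weighted total:
  Creativity 63 × 0.07 = 4.41
  Presentation 74 × 0.55 = 40.7
  Artistic impression 70.5 × 0.33 = 23.265
  Execution 68 × 0.05 = 3.4
Sum = 71.775
71.775 is ≥ 71.5 and < 88 → Distinction

Distinction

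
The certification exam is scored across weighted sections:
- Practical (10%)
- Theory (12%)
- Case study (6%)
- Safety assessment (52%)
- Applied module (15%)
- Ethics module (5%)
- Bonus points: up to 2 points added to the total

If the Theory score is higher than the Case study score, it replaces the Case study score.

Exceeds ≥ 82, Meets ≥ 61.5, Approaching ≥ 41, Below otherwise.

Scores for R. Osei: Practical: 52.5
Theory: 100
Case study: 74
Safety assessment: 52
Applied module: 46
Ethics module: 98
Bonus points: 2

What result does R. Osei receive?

Meets

Theory (100) > Case study (74), so Case study counts as 100.
Weighted total:
  Practical 52.5 × 0.1 = 5.25
  Theory 100 × 0.12 = 12
  Case study 100 × 0.06 = 6
  Safety assessment 52 × 0.52 = 27.04
  Applied module 46 × 0.15 = 6.9
  Ethics module 98 × 0.05 = 4.9
Sum = 62.09
Bonus points: 62.09 + 2 = 64.09
64.09 is ≥ 61.5 and < 82 → Meets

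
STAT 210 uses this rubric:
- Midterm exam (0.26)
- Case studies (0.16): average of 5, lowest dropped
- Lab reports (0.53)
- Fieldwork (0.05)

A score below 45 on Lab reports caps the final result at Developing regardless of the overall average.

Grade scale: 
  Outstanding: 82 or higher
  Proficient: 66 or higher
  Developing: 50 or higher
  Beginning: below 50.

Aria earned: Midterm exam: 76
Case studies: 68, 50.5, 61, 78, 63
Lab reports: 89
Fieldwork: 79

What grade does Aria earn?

Proficient

Case studies: drop 50.5 → average of remaining 4 = 270/4 = 67.5
Lab reports score 89 ≥ 45: minimum met.
Weighted total:
  Midterm exam 76 × 0.26 = 19.76
  Case studies 67.5 × 0.16 = 10.8
  Lab reports 89 × 0.53 = 47.17
  Fieldwork 79 × 0.05 = 3.95
Sum = 81.68
81.68 is ≥ 66 and < 82 → Proficient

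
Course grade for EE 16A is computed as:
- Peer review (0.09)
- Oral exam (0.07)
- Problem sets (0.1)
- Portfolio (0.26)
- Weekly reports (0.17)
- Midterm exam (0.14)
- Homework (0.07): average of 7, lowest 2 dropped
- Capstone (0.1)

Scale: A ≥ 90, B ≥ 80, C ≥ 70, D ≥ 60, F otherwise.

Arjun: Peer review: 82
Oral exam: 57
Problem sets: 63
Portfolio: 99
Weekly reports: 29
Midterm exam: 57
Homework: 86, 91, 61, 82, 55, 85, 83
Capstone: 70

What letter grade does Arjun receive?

Homework: drop 55, 61 → average of remaining 5 = 427/5 = 85.4
Weighted total:
  Peer review 82 × 0.09 = 7.38
  Oral exam 57 × 0.07 = 3.99
  Problem sets 63 × 0.1 = 6.3
  Portfolio 99 × 0.26 = 25.74
  Weekly reports 29 × 0.17 = 4.93
  Midterm exam 57 × 0.14 = 7.98
  Homework 85.4 × 0.07 = 5.978
  Capstone 70 × 0.1 = 7
Sum = 69.298
69.298 is ≥ 60 and < 70 → D

D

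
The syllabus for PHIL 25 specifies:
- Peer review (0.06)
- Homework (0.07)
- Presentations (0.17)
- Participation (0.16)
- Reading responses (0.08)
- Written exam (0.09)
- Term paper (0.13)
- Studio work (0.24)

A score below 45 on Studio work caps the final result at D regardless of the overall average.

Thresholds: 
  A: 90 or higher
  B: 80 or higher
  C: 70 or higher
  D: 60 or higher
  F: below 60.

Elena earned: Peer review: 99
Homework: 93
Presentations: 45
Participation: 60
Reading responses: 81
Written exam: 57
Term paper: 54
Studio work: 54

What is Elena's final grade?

Studio work score 54 ≥ 45: minimum met.
Weighted total:
  Peer review 99 × 0.06 = 5.94
  Homework 93 × 0.07 = 6.51
  Presentations 45 × 0.17 = 7.65
  Participation 60 × 0.16 = 9.6
  Reading responses 81 × 0.08 = 6.48
  Written exam 57 × 0.09 = 5.13
  Term paper 54 × 0.13 = 7.02
  Studio work 54 × 0.24 = 12.96
Sum = 61.29
61.29 is ≥ 60 and < 70 → D

D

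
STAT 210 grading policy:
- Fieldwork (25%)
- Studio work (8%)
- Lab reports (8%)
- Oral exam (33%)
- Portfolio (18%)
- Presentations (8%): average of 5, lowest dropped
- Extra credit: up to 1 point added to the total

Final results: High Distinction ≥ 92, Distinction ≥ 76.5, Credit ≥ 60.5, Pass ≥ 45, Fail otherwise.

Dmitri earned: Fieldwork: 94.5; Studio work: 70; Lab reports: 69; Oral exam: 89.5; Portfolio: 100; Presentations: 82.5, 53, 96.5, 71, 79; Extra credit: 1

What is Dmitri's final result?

Presentations: drop 53 → average of remaining 4 = 329/4 = 82.25
Weighted total:
  Fieldwork 94.5 × 0.25 = 23.625
  Studio work 70 × 0.08 = 5.6
  Lab reports 69 × 0.08 = 5.52
  Oral exam 89.5 × 0.33 = 29.535
  Portfolio 100 × 0.18 = 18
  Presentations 82.25 × 0.08 = 6.58
Sum = 88.86
Extra credit: 88.86 + 1 = 89.86
89.86 is ≥ 76.5 and < 92 → Distinction

Distinction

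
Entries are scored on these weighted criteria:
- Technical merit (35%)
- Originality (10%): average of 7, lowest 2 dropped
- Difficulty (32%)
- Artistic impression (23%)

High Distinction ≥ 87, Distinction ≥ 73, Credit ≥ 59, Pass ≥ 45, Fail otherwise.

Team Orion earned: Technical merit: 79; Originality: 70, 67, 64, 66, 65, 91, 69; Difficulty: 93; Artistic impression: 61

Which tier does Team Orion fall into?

Distinction

Originality: drop 64, 65 → average of remaining 5 = 363/5 = 72.6
Weighted total:
  Technical merit 79 × 0.35 = 27.65
  Originality 72.6 × 0.1 = 7.26
  Difficulty 93 × 0.32 = 29.76
  Artistic impression 61 × 0.23 = 14.03
Sum = 78.7
78.7 is ≥ 73 and < 87 → Distinction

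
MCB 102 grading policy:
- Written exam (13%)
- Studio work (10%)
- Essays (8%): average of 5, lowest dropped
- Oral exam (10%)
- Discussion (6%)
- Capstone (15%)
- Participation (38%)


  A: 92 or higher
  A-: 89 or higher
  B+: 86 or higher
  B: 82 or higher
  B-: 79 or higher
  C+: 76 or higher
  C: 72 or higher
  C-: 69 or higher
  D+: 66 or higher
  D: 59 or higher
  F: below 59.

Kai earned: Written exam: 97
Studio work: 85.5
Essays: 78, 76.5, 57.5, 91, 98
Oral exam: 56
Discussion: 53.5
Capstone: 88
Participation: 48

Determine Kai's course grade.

D+

Essays: drop 57.5 → average of remaining 4 = 343.5/4 = 85.875
Weighted total:
  Written exam 97 × 0.13 = 12.61
  Studio work 85.5 × 0.1 = 8.55
  Essays 85.875 × 0.08 = 6.87
  Oral exam 56 × 0.1 = 5.6
  Discussion 53.5 × 0.06 = 3.21
  Capstone 88 × 0.15 = 13.2
  Participation 48 × 0.38 = 18.24
Sum = 68.28
68.28 is ≥ 66 and < 69 → D+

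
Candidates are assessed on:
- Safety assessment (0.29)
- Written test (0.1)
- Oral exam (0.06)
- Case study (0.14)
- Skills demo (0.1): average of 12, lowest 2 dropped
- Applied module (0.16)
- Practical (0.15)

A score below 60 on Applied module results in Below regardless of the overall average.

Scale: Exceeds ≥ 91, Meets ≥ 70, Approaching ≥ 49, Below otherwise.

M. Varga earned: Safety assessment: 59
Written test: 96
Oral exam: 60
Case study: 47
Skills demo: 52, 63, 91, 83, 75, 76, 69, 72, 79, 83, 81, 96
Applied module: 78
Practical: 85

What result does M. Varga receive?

Skills demo: drop 52, 63 → average of remaining 10 = 805/10 = 80.5
Applied module score 78 ≥ 60: minimum met.
Weighted total:
  Safety assessment 59 × 0.29 = 17.11
  Written test 96 × 0.1 = 9.6
  Oral exam 60 × 0.06 = 3.6
  Case study 47 × 0.14 = 6.58
  Skills demo 80.5 × 0.1 = 8.05
  Applied module 78 × 0.16 = 12.48
  Practical 85 × 0.15 = 12.75
Sum = 70.17
70.17 is ≥ 70 and < 91 → Meets

Meets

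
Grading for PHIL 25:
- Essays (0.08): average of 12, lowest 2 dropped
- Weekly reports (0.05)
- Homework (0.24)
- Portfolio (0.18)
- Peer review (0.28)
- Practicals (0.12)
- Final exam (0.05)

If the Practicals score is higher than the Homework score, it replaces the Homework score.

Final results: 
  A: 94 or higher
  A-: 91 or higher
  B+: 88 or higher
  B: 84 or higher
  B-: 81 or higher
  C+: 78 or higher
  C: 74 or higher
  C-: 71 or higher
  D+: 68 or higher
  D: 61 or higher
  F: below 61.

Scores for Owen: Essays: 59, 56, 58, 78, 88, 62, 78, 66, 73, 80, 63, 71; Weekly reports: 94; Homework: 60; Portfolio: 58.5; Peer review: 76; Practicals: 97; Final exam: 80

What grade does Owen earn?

Essays: drop 56, 58 → average of remaining 10 = 718/10 = 71.8
Practicals (97) > Homework (60), so Homework counts as 97.
Weighted total:
  Essays 71.8 × 0.08 = 5.744
  Weekly reports 94 × 0.05 = 4.7
  Homework 97 × 0.24 = 23.28
  Portfolio 58.5 × 0.18 = 10.53
  Peer review 76 × 0.28 = 21.28
  Practicals 97 × 0.12 = 11.64
  Final exam 80 × 0.05 = 4
Sum = 81.174
81.174 is ≥ 81 and < 84 → B-

B-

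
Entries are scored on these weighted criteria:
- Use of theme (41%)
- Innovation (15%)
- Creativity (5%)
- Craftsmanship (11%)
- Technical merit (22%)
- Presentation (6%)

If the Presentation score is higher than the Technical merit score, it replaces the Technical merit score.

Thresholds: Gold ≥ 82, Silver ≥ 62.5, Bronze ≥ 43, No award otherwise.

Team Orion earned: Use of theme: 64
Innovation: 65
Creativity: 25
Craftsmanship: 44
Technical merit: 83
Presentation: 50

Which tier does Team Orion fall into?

Presentation (50) ≤ Technical merit (83), so Technical merit stays at 83.
Weighted total:
  Use of theme 64 × 0.41 = 26.24
  Innovation 65 × 0.15 = 9.75
  Creativity 25 × 0.05 = 1.25
  Craftsmanship 44 × 0.11 = 4.84
  Technical merit 83 × 0.22 = 18.26
  Presentation 50 × 0.06 = 3
Sum = 63.34
63.34 is ≥ 62.5 and < 82 → Silver

Silver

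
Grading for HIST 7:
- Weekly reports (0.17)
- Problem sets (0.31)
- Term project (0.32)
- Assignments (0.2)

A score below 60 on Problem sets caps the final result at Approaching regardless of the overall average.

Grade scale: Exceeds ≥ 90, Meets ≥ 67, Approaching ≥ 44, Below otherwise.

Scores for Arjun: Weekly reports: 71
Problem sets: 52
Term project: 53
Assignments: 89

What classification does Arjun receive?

Problem sets score 52 < 60: minimum not met.
Weighted total:
  Weekly reports 71 × 0.17 = 12.07
  Problem sets 52 × 0.31 = 16.12
  Term project 53 × 0.32 = 16.96
  Assignments 89 × 0.2 = 17.8
Sum = 62.95
62.95 would be Approaching; cap at Approaching applies → Approaching.

Approaching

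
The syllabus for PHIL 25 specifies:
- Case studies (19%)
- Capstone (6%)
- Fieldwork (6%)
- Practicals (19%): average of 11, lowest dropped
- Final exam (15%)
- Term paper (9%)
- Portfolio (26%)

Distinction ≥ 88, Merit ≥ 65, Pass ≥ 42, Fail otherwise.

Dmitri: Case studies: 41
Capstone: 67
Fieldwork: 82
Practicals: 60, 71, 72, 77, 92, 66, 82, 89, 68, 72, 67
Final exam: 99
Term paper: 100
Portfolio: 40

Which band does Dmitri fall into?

Practicals: drop 60 → average of remaining 10 = 756/10 = 75.6
Weighted total:
  Case studies 41 × 0.19 = 7.79
  Capstone 67 × 0.06 = 4.02
  Fieldwork 82 × 0.06 = 4.92
  Practicals 75.6 × 0.19 = 14.364
  Final exam 99 × 0.15 = 14.85
  Term paper 100 × 0.09 = 9
  Portfolio 40 × 0.26 = 10.4
Sum = 65.344
65.344 is ≥ 65 and < 88 → Merit

Merit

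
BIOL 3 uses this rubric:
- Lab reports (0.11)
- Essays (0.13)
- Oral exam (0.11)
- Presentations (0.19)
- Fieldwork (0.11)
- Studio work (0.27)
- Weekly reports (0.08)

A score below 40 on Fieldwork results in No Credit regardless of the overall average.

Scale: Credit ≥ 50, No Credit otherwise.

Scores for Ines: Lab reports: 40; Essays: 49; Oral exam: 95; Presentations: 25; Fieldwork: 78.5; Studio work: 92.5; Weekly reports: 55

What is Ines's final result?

Credit

Fieldwork score 78.5 ≥ 40: minimum met.
Weighted total:
  Lab reports 40 × 0.11 = 4.4
  Essays 49 × 0.13 = 6.37
  Oral exam 95 × 0.11 = 10.45
  Presentations 25 × 0.19 = 4.75
  Fieldwork 78.5 × 0.11 = 8.635
  Studio work 92.5 × 0.27 = 24.975
  Weekly reports 55 × 0.08 = 4.4
Sum = 63.98
63.98 ≥ 50 → Credit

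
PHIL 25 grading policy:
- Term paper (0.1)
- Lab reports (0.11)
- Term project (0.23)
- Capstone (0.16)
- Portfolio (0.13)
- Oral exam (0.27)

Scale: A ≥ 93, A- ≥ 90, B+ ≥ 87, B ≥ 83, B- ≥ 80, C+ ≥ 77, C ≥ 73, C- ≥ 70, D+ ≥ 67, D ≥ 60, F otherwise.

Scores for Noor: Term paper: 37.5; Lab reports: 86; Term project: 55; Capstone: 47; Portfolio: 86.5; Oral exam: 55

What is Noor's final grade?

Weighted total:
  Term paper 37.5 × 0.1 = 3.75
  Lab reports 86 × 0.11 = 9.46
  Term project 55 × 0.23 = 12.65
  Capstone 47 × 0.16 = 7.52
  Portfolio 86.5 × 0.13 = 11.245
  Oral exam 55 × 0.27 = 14.85
Sum = 59.475
59.475 < 60 → F

F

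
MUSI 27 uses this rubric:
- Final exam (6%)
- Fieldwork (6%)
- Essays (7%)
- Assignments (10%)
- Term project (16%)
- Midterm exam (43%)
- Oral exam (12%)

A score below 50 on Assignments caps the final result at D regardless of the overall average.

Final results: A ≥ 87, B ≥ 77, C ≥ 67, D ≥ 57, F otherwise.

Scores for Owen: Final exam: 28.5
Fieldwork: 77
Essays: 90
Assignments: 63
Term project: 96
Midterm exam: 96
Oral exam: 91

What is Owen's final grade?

B

Assignments score 63 ≥ 50: minimum met.
Weighted total:
  Final exam 28.5 × 0.06 = 1.71
  Fieldwork 77 × 0.06 = 4.62
  Essays 90 × 0.07 = 6.3
  Assignments 63 × 0.1 = 6.3
  Term project 96 × 0.16 = 15.36
  Midterm exam 96 × 0.43 = 41.28
  Oral exam 91 × 0.12 = 10.92
Sum = 86.49
86.49 is ≥ 77 and < 87 → B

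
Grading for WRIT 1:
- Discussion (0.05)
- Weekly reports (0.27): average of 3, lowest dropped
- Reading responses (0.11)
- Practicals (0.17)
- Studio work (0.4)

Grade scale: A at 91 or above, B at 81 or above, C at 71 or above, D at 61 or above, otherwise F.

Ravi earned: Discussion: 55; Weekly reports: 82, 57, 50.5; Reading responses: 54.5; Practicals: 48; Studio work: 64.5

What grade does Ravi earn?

Weekly reports: drop 50.5 → average of remaining 2 = 139/2 = 69.5
Weighted total:
  Discussion 55 × 0.05 = 2.75
  Weekly reports 69.5 × 0.27 = 18.765
  Reading responses 54.5 × 0.11 = 5.995
  Practicals 48 × 0.17 = 8.16
  Studio work 64.5 × 0.4 = 25.8
Sum = 61.47
61.47 is ≥ 61 and < 71 → D

D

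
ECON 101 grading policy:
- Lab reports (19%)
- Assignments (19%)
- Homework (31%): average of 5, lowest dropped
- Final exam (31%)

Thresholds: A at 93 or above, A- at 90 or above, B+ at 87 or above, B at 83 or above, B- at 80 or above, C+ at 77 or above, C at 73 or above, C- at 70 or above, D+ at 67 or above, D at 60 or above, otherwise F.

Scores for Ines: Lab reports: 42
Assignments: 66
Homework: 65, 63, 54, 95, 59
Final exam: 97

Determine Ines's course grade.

Homework: drop 54 → average of remaining 4 = 282/4 = 70.5
Weighted total:
  Lab reports 42 × 0.19 = 7.98
  Assignments 66 × 0.19 = 12.54
  Homework 70.5 × 0.31 = 21.855
  Final exam 97 × 0.31 = 30.07
Sum = 72.445
72.445 is ≥ 70 and < 73 → C-

C-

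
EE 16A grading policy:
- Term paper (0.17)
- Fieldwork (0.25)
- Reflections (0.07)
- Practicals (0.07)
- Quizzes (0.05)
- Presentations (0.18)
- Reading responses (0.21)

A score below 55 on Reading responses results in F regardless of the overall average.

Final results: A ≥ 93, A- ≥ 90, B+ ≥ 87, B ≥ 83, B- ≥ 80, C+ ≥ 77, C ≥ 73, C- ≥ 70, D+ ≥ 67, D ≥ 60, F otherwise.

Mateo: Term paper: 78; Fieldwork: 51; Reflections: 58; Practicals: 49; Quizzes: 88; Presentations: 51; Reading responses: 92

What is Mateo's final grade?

D

Reading responses score 92 ≥ 55: minimum met.
Weighted total:
  Term paper 78 × 0.17 = 13.26
  Fieldwork 51 × 0.25 = 12.75
  Reflections 58 × 0.07 = 4.06
  Practicals 49 × 0.07 = 3.43
  Quizzes 88 × 0.05 = 4.4
  Presentations 51 × 0.18 = 9.18
  Reading responses 92 × 0.21 = 19.32
Sum = 66.4
66.4 is ≥ 60 and < 67 → D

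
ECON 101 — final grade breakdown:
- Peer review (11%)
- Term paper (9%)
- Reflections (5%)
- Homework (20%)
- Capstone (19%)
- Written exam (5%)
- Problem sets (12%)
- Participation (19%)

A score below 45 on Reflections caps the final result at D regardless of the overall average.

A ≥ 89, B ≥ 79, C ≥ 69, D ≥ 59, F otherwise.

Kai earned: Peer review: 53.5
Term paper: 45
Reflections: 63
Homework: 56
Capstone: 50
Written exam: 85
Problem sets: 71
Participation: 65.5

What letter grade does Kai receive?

Reflections score 63 ≥ 45: minimum met.
Weighted total:
  Peer review 53.5 × 0.11 = 5.885
  Term paper 45 × 0.09 = 4.05
  Reflections 63 × 0.05 = 3.15
  Homework 56 × 0.2 = 11.2
  Capstone 50 × 0.19 = 9.5
  Written exam 85 × 0.05 = 4.25
  Problem sets 71 × 0.12 = 8.52
  Participation 65.5 × 0.19 = 12.445
Sum = 59
59 is ≥ 59 and < 69 → D

D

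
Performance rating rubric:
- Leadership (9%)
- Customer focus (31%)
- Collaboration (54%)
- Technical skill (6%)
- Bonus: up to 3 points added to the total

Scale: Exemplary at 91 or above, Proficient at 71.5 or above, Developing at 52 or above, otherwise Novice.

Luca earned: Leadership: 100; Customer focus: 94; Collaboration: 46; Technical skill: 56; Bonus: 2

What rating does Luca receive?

Weighted total:
  Leadership 100 × 0.09 = 9
  Customer focus 94 × 0.31 = 29.14
  Collaboration 46 × 0.54 = 24.84
  Technical skill 56 × 0.06 = 3.36
Sum = 66.34
Bonus: 66.34 + 2 = 68.34
68.34 is ≥ 52 and < 71.5 → Developing

Developing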